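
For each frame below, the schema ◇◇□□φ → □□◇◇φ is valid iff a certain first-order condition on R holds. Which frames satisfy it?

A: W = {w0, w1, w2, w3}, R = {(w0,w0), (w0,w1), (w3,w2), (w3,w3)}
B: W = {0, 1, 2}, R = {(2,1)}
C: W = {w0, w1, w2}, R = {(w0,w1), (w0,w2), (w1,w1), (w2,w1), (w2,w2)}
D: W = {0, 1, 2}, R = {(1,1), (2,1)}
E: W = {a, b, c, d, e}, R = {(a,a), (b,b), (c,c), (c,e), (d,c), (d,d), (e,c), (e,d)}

This is the axiom for a generalized confluence (Geach) condition; its first-order frame correspondent is ∀x ∀y ∀z ((xR²y ∧ xR²z) → ∃w (yR²w ∧ zR²w)).
A: fails — w0R²w0, w0R²w1 but no w with w0R²w and w1R²w.
B: holds.
C: holds.
D: holds.
E: holds.

B, C, D, E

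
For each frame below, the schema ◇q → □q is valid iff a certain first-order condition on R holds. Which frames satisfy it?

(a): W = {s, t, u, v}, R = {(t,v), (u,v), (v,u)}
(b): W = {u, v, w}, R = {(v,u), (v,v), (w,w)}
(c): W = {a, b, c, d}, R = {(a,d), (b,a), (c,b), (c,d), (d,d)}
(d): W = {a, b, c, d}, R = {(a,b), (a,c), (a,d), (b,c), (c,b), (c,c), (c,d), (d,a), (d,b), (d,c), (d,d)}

Frame correspondent (Sahlqvist): ∀x ∀y ∀z (Rxy ∧ Rxz → y = z) — i.e. partial functionality.
(a): ✓.
(b): fails — v sees both u and v.
(c): fails — c sees both b and d.
(d): fails — a sees both b and c.
Valid on: (a).

(a)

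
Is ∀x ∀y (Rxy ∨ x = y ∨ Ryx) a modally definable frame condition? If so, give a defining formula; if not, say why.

No — not modally definable

If a class were modally definable it would be closed under disjoint unions (Goldblatt–Thomason).
Take 3 disjoint single-world reflexive frames: each is trivially connected, but their disjoint union has 3 worlds with no edge between distinct components, so it is not connected.
Hence connectedness of R is not modally definable.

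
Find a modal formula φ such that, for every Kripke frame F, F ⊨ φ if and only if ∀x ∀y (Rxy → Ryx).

s → □◇s

A defining formula is s → □◇s (the B axiom).
Suppose s→□◇s is valid. Take Rxy and set V(s)={x}. Then s at x, so □◇s at x, so ◇s at y, so some z with Ryz has s; z=x, i.e. Ryx.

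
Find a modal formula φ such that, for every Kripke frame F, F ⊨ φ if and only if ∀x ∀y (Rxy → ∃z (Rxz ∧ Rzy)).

A defining formula is □□q → □q (the C4 axiom).

□□q → □q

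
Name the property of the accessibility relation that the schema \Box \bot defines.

□⊥ is valid iff no world has any successor (otherwise □⊥ fails at any world with one).
Conversely, any frame satisfying \forall x \forall y \neg Rxy validates the schema.
So the correspondent is emptiness of R.

emptiness of R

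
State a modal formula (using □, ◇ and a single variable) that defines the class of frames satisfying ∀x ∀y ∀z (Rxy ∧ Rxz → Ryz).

◇ψ → □◇ψ

The condition is the Euclidean property. The 5 schema ◇ψ → □◇ψ defines it.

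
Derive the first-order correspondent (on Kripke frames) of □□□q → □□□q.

∀x ∀z (xR³z → ∃w (xR³w ∧ z = w))

This is a Sahlqvist (Geach-type) schema ◇^0□^3q → □^3◇^0q.
Minimal-valuation argument: fix x; take any y with xR^0y and any z with xR^3z. Set V(q) to the set of worlds R-reachable from y in exactly 3 steps. Then □^3q holds at y, so the antecedent holds at x; validity forces ◇^0q at z, giving a w with zR^0w and yR^3w.
First-order correspondent: ∀x ∀z (xR³z → ∃w (xR³w ∧ z = w)).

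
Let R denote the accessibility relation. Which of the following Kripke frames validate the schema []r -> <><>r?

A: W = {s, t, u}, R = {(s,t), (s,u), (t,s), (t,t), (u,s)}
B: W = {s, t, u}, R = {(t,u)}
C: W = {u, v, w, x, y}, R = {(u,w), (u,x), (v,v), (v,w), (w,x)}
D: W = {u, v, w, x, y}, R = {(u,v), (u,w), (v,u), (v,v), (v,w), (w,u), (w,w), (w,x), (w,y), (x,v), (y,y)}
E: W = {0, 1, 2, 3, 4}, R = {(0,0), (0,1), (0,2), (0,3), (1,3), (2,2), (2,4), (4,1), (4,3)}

The schema corresponds to a generalized confluence (Geach) condition: forall x exists w (xRw & x R^2 w).
A: fails — at u but no w with uRw and uR²w.
B: fails — at s but no w with sRw and sR²w.
C: fails — at w but no t with wRt and wR²t.
D: ✓.
E: fails — at 1 but no w with 1Rw and 1R²w.
Valid on: D.

D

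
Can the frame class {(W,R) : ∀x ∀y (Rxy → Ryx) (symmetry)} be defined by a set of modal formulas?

The condition is symmetry. A defining modal formula is q → □◇q.

Yes, by q → □◇q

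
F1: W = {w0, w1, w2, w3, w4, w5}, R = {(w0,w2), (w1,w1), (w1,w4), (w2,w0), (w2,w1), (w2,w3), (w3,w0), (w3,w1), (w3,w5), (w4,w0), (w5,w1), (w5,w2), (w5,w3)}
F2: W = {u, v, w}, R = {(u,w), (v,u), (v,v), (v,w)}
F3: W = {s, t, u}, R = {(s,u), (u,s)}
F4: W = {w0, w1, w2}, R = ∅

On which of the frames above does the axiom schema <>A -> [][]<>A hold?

F3, F4

Frame correspondent (Sahlqvist): forall x forall y forall z ((xRy & x R^2 z) -> exists w (y = w & zRw)) — i.e. a generalized confluence (Geach) condition.
F1: fails — w0Rw2, w0R²w1 but no w with w2=w and w1Rw.
F2: fails — vRu, vR²u but no t with u=t and uRt.
F3: satisfies the condition.
F4: satisfies the condition.
Valid on: F3, F4.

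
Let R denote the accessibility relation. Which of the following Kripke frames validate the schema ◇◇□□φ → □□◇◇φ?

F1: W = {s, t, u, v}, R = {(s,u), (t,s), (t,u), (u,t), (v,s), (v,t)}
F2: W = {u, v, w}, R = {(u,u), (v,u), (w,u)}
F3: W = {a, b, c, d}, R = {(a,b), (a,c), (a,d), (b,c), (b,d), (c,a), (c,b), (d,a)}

F2, F3

The schema corresponds to a generalized confluence (Geach) condition: ∀x ∀y ∀z ((xR²y ∧ xR²z) → ∃w (yR²w ∧ zR²w)).
F1: fails — uR²s, uR²u but no w with sR²w and uR²w.
F2: condition met.
F3: condition met.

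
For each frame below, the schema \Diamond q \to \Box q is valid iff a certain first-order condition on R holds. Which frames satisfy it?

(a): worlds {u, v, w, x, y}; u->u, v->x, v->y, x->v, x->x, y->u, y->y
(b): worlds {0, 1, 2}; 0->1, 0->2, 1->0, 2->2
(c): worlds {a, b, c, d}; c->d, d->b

(c)

The schema corresponds to partial functionality: \forall x \forall y \forall z (Rxy \wedge Rxz \to y = z).
(a): fails — v sees both x and y.
(b): fails — 0 sees both 1 and 2.
(c): ✓.
Valid on: (c).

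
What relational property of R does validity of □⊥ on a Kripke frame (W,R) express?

emptiness of R

□⊥ is valid iff no world has any successor (otherwise □⊥ fails at any world with one).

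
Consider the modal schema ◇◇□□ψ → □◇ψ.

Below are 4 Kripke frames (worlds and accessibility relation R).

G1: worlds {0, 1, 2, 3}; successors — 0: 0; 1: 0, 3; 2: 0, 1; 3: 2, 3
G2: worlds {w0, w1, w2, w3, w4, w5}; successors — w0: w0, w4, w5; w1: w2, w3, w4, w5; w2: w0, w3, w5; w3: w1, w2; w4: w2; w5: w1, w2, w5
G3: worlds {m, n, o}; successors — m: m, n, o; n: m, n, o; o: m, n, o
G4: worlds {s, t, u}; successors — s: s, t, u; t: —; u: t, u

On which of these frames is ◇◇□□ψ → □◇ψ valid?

This is the axiom for a generalized confluence (Geach) condition; its first-order frame correspondent is ∀x ∀y ∀z ((xR²y ∧ xRz) → ∃w (yR²w ∧ zRw)).
G1: fails — 1R²0, 1R3 but no w with 0R²w and 3Rw.
G2: fails — w0R²w4, w0Rw4 but no w with w4R²w and w4Rw.
G3: satisfies the condition.
G4: fails — sR²s, sRt but no w with sR²w and tRw.

G3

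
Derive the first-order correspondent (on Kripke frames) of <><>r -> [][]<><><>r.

This is a Sahlqvist (Geach-type) schema ◇^2□^0r → □^2◇^3r.
Minimal-valuation argument: fix x; take any y with xR^2y and any z with xR^2z. Set V(r) to the set of worlds R-reachable from y in exactly 0 steps. Then □^0r holds at y, so the antecedent holds at x; validity forces ◇^3r at z, giving a w with zR^3w and yR^0w.
First-order correspondent: forall x forall y forall z ((x R^2 y & x R^2 z) -> exists w (y = w & z R^3 w)).

forall x forall y forall z ((x R^2 y & x R^2 z) -> exists w (y = w & z R^3 w))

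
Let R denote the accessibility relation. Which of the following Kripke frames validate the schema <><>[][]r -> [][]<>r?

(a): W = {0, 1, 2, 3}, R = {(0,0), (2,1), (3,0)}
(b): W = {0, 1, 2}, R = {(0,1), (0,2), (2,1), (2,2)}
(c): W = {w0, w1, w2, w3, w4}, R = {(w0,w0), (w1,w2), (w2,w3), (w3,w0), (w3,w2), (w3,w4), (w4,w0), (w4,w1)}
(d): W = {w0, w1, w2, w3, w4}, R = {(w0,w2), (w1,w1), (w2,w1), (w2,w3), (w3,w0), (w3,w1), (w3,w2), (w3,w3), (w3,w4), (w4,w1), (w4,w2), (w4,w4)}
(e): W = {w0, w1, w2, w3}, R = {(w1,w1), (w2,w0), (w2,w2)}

This is the axiom for a generalized confluence (Geach) condition; its first-order frame correspondent is forall x forall y forall z ((x R^2 y & x R^2 z) -> exists w (y R^2 w & zRw)).
(a): condition met.
(b): fails — 0R²1, 0R²1 but no w with 1R²w and 1Rw.
(c): fails — w2R²w0, w2R²w2 but no w with w0R²w and w2Rw.
(d): fails — w2R²w0, w2R²w0 but no w with w0R²w and w0Rw.
(e): fails — w2R²w0, w2R²w0 but no w with w0R²w and w0Rw.
Valid on: (a).

(a)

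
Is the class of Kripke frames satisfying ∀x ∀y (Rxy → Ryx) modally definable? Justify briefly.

Yes: it is symmetry, defined by the B schema r → □◇r.
Suppose r→□◇r is valid. Take Rxy and set V(r)={x}. Then r at x, so □◇r at x, so ◇r at y, so some z with Ryz has r; z=x, i.e. Ryx.

Yes, by r → □◇r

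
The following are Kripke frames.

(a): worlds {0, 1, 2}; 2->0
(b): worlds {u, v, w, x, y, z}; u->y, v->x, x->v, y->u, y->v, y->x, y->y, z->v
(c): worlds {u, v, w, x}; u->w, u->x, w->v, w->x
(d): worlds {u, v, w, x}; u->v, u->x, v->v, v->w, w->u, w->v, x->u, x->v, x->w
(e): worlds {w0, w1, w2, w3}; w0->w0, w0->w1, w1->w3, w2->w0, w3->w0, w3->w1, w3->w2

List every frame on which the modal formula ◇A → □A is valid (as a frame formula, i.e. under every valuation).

This is the axiom for partial functionality; its first-order frame correspondent is ∀x ∀y ∀z (Rxy ∧ Rxz → y = z).
(a): condition met.
(b): fails — y sees both u and v.
(c): fails — u sees both w and x.
(d): fails — u sees both v and x.
(e): fails — w0 sees both w0 and w1.

(a)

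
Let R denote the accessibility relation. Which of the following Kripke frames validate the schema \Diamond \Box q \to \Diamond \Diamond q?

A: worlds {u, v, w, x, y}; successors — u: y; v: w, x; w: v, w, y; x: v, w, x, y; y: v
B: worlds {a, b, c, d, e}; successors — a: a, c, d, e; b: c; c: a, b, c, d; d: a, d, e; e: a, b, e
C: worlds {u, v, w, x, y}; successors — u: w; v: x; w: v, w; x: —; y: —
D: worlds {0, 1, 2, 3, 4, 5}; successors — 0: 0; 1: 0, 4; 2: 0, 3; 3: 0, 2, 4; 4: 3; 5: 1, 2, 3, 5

A, B, D

Frame correspondent (Sahlqvist): \forall x \forall y (xRy \to \exists w (yRw \wedge x R^2 w)) — i.e. a generalized confluence (Geach) condition.
A: satisfies the condition.
B: satisfies the condition.
C: fails — vRx but no t with xRt and vR²t.
D: satisfies the condition.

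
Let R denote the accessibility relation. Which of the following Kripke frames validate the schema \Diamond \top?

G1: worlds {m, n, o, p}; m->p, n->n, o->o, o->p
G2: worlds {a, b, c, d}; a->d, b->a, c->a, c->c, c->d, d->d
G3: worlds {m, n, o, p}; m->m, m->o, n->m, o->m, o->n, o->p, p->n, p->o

This is the axiom for seriality; its first-order frame correspondent is \forall x \exists y Rxy.
G1: fails — world p has no successor.
G2: satisfies the condition.
G3: satisfies the condition.

G2, G3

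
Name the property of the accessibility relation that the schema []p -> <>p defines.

This schema is the D axiom.
Its frame correspondent is seriality — forall x exists y Rxy.

Seriality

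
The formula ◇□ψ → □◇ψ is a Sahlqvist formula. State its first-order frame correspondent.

convergence: ∀x ∀y ∀z (Rxy ∧ Rxz → ∃w (Ryw ∧ Rzw))

This is the .2 axiom.
Its frame correspondent is convergence — ∀x ∀y ∀z (Rxy ∧ Rxz → ∃w (Ryw ∧ Rzw)).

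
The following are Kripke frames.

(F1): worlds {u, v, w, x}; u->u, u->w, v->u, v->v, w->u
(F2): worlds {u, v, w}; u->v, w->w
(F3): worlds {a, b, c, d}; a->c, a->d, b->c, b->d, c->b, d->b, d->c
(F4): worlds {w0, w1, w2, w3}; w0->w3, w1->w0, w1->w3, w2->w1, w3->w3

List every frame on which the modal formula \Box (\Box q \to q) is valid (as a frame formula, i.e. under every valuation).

This is the axiom for shift-reflexivity; its first-order frame correspondent is \forall x \forall y (Rxy \to Ryy).
(F1): fails — Ruw but not Rww.
(F2): fails — Ruv but not Rvv.
(F3): fails — Rbc but not Rcc.
(F4): fails — Rw1w0 but not Rw0w0.
Valid on no frame.

none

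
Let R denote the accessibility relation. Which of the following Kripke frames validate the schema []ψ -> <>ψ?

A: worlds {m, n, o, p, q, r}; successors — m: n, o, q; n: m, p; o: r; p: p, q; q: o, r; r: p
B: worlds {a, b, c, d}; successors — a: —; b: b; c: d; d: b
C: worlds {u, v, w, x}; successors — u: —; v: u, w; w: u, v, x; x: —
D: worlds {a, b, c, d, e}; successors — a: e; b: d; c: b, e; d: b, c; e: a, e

A, D

This is the axiom for seriality; its first-order frame correspondent is forall x exists y Rxy.
A: ✓.
B: fails — world a has no successor.
C: fails — world u has no successor.
D: ✓.
Valid on: A, D.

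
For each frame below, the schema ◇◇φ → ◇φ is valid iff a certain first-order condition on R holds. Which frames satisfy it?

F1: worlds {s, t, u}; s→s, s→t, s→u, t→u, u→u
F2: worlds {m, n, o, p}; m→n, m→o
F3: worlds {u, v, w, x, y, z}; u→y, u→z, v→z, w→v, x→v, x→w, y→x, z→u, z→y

F1, F2

This is the axiom for transitivity; its first-order frame correspondent is ∀x ∀y ∀z (Rxy ∧ Ryz → Rxz).
F1: satisfies the condition.
F2: satisfies the condition.
F3: fails — Ruz and Rzu but not Ruu.
Valid on: F1, F2.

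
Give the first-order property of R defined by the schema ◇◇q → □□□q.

∀x ∀y ∀z ((xR²y ∧ xR³z) → ∃w (y = w ∧ z = w))

This is a Sahlqvist (Geach-type) schema ◇^2□^0q → □^3◇^0q.
Minimal-valuation argument: fix x; take any y with xR^2y and any z with xR^3z. Set V(q) to the set of worlds R-reachable from y in exactly 0 steps. Then □^0q holds at y, so the antecedent holds at x; validity forces ◇^0q at z, giving a w with zR^0w and yR^0w.
First-order correspondent: ∀x ∀y ∀z ((xR²y ∧ xR³z) → ∃w (y = w ∧ z = w)).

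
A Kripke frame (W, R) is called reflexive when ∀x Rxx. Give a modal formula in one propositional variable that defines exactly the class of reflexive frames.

□r → r

A defining formula is □r → r (the T axiom).
Suppose □r→r is valid. At any x set V(r)={w : Rxw}. Then □r holds at x, so r holds at x, i.e. Rxx.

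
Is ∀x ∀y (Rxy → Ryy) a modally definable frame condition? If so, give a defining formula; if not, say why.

Yes, by □(□p → p)

The condition is shift-reflexivity. A defining modal formula is □(□p → p).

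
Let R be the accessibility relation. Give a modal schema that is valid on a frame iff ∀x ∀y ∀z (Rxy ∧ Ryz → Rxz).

A defining formula is □s → □□s (the 4 axiom).
Suppose □s→□□s is valid. Take Rxy, Ryz and set V(s)={w : Rxw}. Then □s at x, so □□s at x, so □s at y, so s at z, i.e. Rxz.

□s → □□s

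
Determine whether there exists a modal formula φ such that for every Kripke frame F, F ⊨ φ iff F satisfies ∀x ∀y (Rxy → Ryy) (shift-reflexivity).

This is a Sahlqvist condition; the T□ axiom □(□p → p) defines it.
Suppose □(□p→p) is valid. Take Rxy and set V(p)={w : Ryw}. Then at y, □p holds; since □(□p→p) at x, □p→p at y, so p at y, i.e. Ryy.

Yes — defined by □(□p → p)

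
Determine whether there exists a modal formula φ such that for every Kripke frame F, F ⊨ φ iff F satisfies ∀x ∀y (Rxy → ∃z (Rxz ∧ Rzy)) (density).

The condition is density. A defining modal formula is □□r → □r.
Suppose □□r→□r is valid. Take Rxy and set V(r)={w : xR²w}. Then □□r at x, so □r at x, so r at y, i.e. ∃z(Rxz∧Rzy).

Definable; □□r → □r defines it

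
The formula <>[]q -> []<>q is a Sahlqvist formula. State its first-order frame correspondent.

Suppose ◇□q→□◇q is valid. Take Rxy, Rxz and set V(q)={w : Ryw}. Then □q at y so ◇□q at x, so □◇q at x, so ◇q at z, giving w with Rzw and Ryw.
Conversely, on a frame with convergence the schema holds at every world under every valuation.
Frame condition: forall x forall y forall z (Rxy & Rxz -> exists w (Ryw & Rzw)).

convergence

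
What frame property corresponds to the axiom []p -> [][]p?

transitivity: forall x forall y forall z (Rxy & Ryz -> Rxz)

Suppose □p→□□p is valid. Take Rxy, Ryz and set V(p)={w : Rxw}. Then □p at x, so □□p at x, so □p at y, so p at z, i.e. Rxz.
The converse is a direct semantic check.
Frame condition: forall x forall y forall z (Rxy & Ryz -> Rxz).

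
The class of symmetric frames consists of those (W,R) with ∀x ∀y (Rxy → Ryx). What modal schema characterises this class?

This is symmetry; the standard corresponding axiom is B: p → □◇p.

p → □◇p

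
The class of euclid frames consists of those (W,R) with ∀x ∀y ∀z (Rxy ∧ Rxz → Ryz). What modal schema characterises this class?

◇ψ → □◇ψ

This is the Euclidean property; the standard corresponding axiom is 5: ◇ψ → □◇ψ.
Suppose ◇ψ→□◇ψ is valid. Take Rxy, Rxz and set V(ψ)={y}. Then ◇ψ at x, so □◇ψ at x, so ◇ψ at z, so some w with Rzw has ψ; w=y, i.e. Rzy. By symmetry of the argument, Ryz.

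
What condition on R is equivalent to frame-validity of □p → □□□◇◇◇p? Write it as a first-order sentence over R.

This is a Sahlqvist (Geach-type) schema ◇^0□^1p → □^3◇^3p.
Minimal-valuation argument: fix x; take any y with xR^0y and any z with xR^3z. Set V(p) to the set of worlds R-reachable from y in exactly 1 step. Then □^1p holds at y, so the antecedent holds at x; validity forces ◇^3p at z, giving a w with zR^3w and yR^1w.
First-order correspondent: ∀x ∀z (xR³z → ∃w (xRw ∧ zR³w)).

∀x ∀z (xR³z → ∃w (xRw ∧ zR³w))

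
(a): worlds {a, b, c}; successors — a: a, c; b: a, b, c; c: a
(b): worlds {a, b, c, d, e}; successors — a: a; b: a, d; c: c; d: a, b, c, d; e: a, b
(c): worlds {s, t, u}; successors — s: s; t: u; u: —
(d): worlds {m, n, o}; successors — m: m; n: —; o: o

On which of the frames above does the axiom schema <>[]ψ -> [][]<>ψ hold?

(a), (c), (d)

Frame correspondent (Sahlqvist): forall x forall y forall z ((xRy & x R^2 z) -> exists w (yRw & zRw)) — i.e. a generalized confluence (Geach) condition.
(a): condition met.
(b): fails — bRa, bR²c but no w with aRw and cRw.
(c): condition met.
(d): condition met.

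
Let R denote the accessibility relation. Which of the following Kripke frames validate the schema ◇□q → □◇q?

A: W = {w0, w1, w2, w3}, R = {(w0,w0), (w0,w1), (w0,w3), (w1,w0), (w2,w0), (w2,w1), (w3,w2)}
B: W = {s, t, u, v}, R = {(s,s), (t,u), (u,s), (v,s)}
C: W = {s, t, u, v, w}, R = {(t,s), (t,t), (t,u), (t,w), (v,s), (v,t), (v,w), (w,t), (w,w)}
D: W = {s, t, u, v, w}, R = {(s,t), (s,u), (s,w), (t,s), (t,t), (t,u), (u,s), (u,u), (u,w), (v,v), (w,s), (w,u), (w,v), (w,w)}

B

Frame correspondent (Sahlqvist): ∀x ∀y ∀z (Rxy ∧ Rxz → ∃w (Ryw ∧ Rzw)) — i.e. convergence.
A: fails — Rw0w1 and Rw0w3 but w1 and w3 have no common successor.
B: condition met.
C: fails — Rts and Rts but s and s have no common successor.
D: fails — Rwu and Rwv but u and v have no common successor.
Valid on: B.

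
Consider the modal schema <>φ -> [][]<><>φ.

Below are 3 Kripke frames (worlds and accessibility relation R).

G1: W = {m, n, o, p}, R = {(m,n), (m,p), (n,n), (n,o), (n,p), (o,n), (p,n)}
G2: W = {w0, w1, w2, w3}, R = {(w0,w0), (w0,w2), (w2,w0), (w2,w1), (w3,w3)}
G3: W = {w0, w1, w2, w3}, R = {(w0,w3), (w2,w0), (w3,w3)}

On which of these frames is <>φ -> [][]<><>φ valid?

The schema corresponds to a generalized confluence (Geach) condition: forall x forall y forall z ((xRy & x R^2 z) -> exists w (y = w & z R^2 w)).
G1: holds.
G2: fails — w0Rw0, w0R²w1 but no w with w0=w and w1R²w.
G3: fails — w2Rw0, w2R²w3 but no w with w0=w and w3R²w.

G1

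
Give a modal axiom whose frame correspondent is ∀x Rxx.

A defining formula is □ψ → ψ (the T axiom).
Suppose □ψ→ψ is valid. At any x set V(ψ)={w : Rxw}. Then □ψ holds at x, so ψ holds at x, i.e. Rxx.

□ψ → ψ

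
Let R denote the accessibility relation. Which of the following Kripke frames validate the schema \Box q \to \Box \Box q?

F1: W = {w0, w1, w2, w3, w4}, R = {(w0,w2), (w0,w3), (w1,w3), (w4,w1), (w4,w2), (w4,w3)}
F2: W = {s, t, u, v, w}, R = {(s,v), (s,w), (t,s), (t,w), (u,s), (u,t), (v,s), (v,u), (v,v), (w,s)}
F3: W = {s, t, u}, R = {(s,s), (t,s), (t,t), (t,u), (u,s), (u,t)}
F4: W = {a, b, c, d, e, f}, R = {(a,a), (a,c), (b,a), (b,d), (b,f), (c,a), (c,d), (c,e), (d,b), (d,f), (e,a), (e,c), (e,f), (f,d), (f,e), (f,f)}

The schema corresponds to transitivity: \forall x \forall y \forall z (Rxy \wedge Ryz \to Rxz).
F1: holds.
F2: fails — Rut and Rtw but not Ruw.
F3: fails — Rut and Rtu but not Ruu.
F4: fails — Rcd and Rdf but not Rcf.
Valid on: F1.

F1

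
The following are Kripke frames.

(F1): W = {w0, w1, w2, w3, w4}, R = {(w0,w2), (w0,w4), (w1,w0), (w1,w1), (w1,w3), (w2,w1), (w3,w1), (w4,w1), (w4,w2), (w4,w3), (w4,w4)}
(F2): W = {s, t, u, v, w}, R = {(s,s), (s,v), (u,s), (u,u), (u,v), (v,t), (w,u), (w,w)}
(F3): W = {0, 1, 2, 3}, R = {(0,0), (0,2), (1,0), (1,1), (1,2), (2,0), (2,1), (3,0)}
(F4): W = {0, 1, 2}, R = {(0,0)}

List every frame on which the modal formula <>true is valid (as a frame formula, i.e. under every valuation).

The schema corresponds to seriality: forall x exists y Rxy.
(F1): ✓.
(F2): fails — world t has no successor.
(F3): ✓.
(F4): fails — world 1 has no successor.

(F1), (F3)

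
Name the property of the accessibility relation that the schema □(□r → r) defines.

Suppose □(□r→r) is valid. Take Rxy and set V(r)={w : Ryw}. Then at y, □r holds; since □(□r→r) at x, □r→r at y, so r at y, i.e. Ryy.
Conversely, any frame satisfying ∀x ∀y (Rxy → Ryy) validates the schema.
So the correspondent is shift-reflexivity.

shift-reflexivity: ∀x ∀y (Rxy → Ryy)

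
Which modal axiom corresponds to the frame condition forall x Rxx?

The condition is reflexivity. The T schema □s → s defines it.
Suppose □s→s is valid. At any x set V(s)={w : Rxw}. Then □s holds at x, so s holds at x, i.e. Rxx.

□s → s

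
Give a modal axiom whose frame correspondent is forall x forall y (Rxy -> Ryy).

A defining formula is □(□r → r) (the T□ axiom).
Suppose □(□r→r) is valid. Take Rxy and set V(r)={w : Ryw}. Then at y, □r holds; since □(□r→r) at x, □r→r at y, so r at y, i.e. Ryy.

□(□r → r)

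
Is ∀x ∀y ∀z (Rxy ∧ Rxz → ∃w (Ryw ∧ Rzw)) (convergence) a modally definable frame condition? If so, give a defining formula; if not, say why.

Yes — defined by ◇□r → □◇r

The condition is convergence. A defining modal formula is ◇□r → □◇r.
Suppose ◇□r→□◇r is valid. Take Rxy, Rxz and set V(r)={w : Ryw}. Then □r at y so ◇□r at x, so □◇r at x, so ◇r at z, giving w with Rzw and Ryw.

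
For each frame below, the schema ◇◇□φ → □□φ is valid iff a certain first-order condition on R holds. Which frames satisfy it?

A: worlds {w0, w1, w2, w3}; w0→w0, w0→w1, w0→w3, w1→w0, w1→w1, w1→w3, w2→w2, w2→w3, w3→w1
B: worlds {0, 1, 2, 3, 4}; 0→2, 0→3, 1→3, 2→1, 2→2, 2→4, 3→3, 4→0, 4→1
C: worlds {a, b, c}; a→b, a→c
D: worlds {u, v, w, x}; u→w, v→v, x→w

C, D

This is the axiom for a generalized confluence (Geach) condition; its first-order frame correspondent is ∀x ∀y ∀z ((xR²y ∧ xR²z) → ∃w (yRw ∧ z = w)).
A: fails — w0R²w3, w0R²w0 but no w with w3Rw and w0=w.
B: fails — 0R²1, 0R²1 but no w with 1Rw and 1=w.
C: satisfies the condition.
D: satisfies the condition.
Valid on: C, D.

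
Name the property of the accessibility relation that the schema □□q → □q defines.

This is the C4 axiom.
Its frame correspondent is density — ∀x ∀y (Rxy → ∃z (Rxz ∧ Rzy)).

Density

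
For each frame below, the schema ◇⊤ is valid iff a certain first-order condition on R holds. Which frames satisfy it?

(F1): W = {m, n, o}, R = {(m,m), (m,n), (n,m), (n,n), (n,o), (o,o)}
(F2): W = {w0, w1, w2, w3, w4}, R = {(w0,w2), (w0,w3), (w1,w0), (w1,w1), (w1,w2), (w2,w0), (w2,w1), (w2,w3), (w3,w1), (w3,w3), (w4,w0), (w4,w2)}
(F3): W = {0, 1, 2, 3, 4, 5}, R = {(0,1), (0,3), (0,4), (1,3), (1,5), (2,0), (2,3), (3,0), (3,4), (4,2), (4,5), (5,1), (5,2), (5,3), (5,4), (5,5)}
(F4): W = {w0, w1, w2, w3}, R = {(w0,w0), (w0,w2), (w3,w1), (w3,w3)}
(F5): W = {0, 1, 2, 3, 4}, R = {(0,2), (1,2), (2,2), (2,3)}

The schema corresponds to seriality: ∀x ∃y Rxy.
(F1): ✓.
(F2): ✓.
(F3): ✓.
(F4): fails — world w1 has no successor.
(F5): fails — world 3 has no successor.
Valid on: (F1), (F2), (F3).

(F1), (F2), (F3)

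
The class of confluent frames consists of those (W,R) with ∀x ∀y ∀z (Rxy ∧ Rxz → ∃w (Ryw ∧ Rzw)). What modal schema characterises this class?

◇□s → □◇s

This is convergence; the standard corresponding axiom is .2: ◇□s → □◇s.
Suppose ◇□s→□◇s is valid. Take Rxy, Rxz and set V(s)={w : Ryw}. Then □s at y so ◇□s at x, so □◇s at x, so ◇s at z, giving w with Rzw and Ryw.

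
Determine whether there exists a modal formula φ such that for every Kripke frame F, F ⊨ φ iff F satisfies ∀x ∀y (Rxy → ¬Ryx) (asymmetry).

Modal frame validity is preserved under surjective bounded morphisms.
The 5-cycle (worlds w0,w1,w2,w3,w4 with w0→w1→w2→w3→w4→w0) is asymmetric. Mapping every world to a single reflexive point • is a surjective bounded morphism, and the reflexive point is not asymmetric (R•• but asymmetry requires ¬R••).
So the class is not modally definable.

Not definable by any modal formula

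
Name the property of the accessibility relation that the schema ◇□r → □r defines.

the Euclidean property

This is frame-equivalent to ◇r → □◇r (substitute ¬r for r and contrapose).
Suppose ◇r→□◇r is valid. Take Rxy, Rxz and set V(r)={y}. Then ◇r at x, so □◇r at x, so ◇r at z, so some w with Rzw has r; w=y, i.e. Rzy. By symmetry of the argument, Ryz.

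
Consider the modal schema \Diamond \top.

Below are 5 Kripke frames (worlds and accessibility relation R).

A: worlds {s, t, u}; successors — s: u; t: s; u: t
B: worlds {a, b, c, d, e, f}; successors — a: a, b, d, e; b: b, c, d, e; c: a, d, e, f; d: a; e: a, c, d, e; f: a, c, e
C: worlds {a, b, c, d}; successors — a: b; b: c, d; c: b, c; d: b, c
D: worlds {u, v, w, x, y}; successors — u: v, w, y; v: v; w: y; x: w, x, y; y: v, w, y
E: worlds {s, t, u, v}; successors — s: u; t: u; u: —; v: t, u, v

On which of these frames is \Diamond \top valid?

This is the axiom for seriality; its first-order frame correspondent is \forall x \exists y Rxy.
A: satisfies the condition.
B: satisfies the condition.
C: satisfies the condition.
D: satisfies the condition.
E: fails — world u has no successor.

A, B, C, D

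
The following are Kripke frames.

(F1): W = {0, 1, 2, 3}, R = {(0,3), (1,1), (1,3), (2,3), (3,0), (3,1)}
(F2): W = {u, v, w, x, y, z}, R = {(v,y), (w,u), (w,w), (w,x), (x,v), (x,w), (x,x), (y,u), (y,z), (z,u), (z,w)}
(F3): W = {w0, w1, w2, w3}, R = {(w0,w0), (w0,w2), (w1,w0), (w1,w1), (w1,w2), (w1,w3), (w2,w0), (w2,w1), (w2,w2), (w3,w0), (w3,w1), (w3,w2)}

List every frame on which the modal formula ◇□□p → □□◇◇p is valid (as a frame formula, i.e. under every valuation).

(F1), (F3)

This is the axiom for a generalized confluence (Geach) condition; its first-order frame correspondent is ∀x ∀y ∀z ((xRy ∧ xR²z) → ∃w (yR²w ∧ zR²w)).
(F1): ✓.
(F2): fails — vRy, vR²u but no t with yR²t and uR²t.
(F3): ✓.
Valid on: (F1), (F3).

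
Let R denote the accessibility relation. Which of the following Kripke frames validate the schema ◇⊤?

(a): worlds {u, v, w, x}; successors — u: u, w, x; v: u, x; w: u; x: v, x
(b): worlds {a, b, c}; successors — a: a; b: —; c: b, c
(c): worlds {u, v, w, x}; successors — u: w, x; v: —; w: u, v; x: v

(a)

The schema corresponds to seriality: ∀x ∃y Rxy.
(a): satisfies the condition.
(b): fails — world b has no successor.
(c): fails — world v has no successor.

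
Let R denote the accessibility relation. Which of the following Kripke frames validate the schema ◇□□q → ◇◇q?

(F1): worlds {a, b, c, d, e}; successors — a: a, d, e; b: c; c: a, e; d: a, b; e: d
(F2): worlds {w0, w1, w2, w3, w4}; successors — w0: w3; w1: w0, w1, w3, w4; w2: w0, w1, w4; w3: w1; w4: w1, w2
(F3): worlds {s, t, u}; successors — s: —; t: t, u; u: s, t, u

Frame correspondent (Sahlqvist): ∀x ∀y (xRy → ∃w (yR²w ∧ xR²w)) — i.e. a generalized confluence (Geach) condition.
(F1): ✓.
(F2): ✓.
(F3): fails — uRs but no w with sR²w and uR²w.

(F1), (F2)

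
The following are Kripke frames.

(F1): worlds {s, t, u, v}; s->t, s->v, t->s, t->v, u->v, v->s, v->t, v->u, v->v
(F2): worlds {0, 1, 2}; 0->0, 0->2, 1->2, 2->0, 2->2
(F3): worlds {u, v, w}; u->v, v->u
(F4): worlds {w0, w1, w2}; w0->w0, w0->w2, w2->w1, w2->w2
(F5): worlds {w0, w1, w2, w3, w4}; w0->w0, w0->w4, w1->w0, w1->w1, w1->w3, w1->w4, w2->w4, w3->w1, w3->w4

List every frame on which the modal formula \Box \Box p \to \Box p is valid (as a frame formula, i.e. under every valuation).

(F1), (F2), (F4)

The schema corresponds to density: \forall x \forall y (Rxy \to \exists z (Rxz \wedge Rzy)).
(F1): holds.
(F2): holds.
(F3): fails — Ruv but no z with Ruz and Rzv.
(F4): holds.
(F5): fails — Rw2w4 but no z with Rw2z and Rzw4.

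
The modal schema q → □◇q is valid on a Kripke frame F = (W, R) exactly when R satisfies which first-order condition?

symmetry: ∀x ∀y (Rxy → Ryx)

Suppose q→□◇q is valid. Take Rxy and set V(q)={x}. Then q at x, so □◇q at x, so ◇q at y, so some z with Ryz has q; z=x, i.e. Ryx.
The converse is a direct semantic check.
So the correspondent is symmetry.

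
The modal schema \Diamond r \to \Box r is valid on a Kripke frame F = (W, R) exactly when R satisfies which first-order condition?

This schema is the CD axiom.
It corresponds to partial functionality: \forall x \forall y \forall z (Rxy \wedge Rxz \to y = z).

Partial functionality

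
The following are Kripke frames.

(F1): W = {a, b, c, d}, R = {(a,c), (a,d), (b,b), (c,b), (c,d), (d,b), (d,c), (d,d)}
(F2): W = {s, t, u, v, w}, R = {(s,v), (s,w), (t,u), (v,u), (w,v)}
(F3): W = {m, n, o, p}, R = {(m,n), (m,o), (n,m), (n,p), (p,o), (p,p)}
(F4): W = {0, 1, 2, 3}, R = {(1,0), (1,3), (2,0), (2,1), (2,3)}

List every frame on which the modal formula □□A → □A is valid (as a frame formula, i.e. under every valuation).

(F1)

Frame correspondent (Sahlqvist): ∀x ∀y (Rxy → ∃z (Rxz ∧ Rzy)) — i.e. density.
(F1): ✓.
(F2): fails — Rvu but no z with Rvz and Rzu.
(F3): fails — Rmo but no z with Rmz and Rzo.
(F4): fails — R10 but no z with R1z and Rz0.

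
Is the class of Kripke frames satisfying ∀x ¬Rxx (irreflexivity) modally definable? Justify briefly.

If a class were modally definable it would be closed under surjective bounded morphisms (Goldblatt–Thomason).
The 3-cycle (worlds 0,1,2 with 0→1→2→0) is irreflexive, and the map sending every world to a single reflexive point • is a surjective bounded morphism (forth: every edge maps to (•,•); back: every world has a successor). So any modal formula valid on the 3-cycle is also valid on the reflexive point, which is not irreflexive.
So no modal formula (or set of formulas) defines exactly the irreflexive frames.

Not definable by any modal formula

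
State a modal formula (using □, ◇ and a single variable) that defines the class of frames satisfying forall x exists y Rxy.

This is seriality; the standard corresponding axiom is D: □ψ → ◇ψ.
Suppose □ψ→◇ψ is valid. At any x set V(ψ)=W. Then □ψ at x, so ◇ψ at x, so x has a successor.

□ψ → ◇ψ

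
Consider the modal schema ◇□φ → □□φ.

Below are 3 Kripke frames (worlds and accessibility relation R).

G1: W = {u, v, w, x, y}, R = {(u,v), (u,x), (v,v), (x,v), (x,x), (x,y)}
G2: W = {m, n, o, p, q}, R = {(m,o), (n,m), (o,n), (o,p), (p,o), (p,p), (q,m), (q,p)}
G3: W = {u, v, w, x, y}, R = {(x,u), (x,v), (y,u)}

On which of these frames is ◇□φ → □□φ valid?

The schema corresponds to a generalized confluence (Geach) condition: ∀x ∀y ∀z ((xRy ∧ xR²z) → ∃w (yRw ∧ z = w)).
G1: fails — uRv, uR²x but no t with vRt and x=t.
G2: fails — oRn, oR²o but no w with nRw and o=w.
G3: holds.

G3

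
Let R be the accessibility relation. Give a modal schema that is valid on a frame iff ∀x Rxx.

This is reflexivity; the standard corresponding axiom is T: □q → q.
Suppose □q→q is valid. At any x set V(q)={w : Rxw}. Then □q holds at x, so q holds at x, i.e. Rxx.

□q → q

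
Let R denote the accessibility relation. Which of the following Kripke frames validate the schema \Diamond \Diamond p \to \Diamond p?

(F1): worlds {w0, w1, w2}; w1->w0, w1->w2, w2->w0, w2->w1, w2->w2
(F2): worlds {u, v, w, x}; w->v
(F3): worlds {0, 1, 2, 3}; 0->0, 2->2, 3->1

Frame correspondent (Sahlqvist): \forall x \forall y \forall z (Rxy \wedge Ryz \to Rxz) — i.e. transitivity.
(F1): fails — Rw1w2 and Rw2w1 but not Rw1w1.
(F2): ✓.
(F3): ✓.

(F2), (F3)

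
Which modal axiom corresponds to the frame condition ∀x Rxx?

□r → r

This is reflexivity; the standard corresponding axiom is T: □r → r.
Suppose □r→r is valid. At any x set V(r)={w : Rxw}. Then □r holds at x, so r holds at x, i.e. Rxx.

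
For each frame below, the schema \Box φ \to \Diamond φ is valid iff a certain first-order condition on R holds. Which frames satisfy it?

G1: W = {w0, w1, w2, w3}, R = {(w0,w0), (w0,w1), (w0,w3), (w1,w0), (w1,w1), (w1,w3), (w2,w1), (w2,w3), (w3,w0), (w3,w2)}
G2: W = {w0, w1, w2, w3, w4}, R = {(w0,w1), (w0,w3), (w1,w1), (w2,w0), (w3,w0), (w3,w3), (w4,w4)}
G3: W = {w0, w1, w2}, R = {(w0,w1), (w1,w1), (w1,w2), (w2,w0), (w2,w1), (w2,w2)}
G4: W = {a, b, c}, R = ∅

Frame correspondent (Sahlqvist): \forall x \exists y Rxy — i.e. seriality.
G1: satisfies the condition.
G2: satisfies the condition.
G3: satisfies the condition.
G4: fails — world a has no successor.
Valid on: G1, G2, G3.

G1, G2, G3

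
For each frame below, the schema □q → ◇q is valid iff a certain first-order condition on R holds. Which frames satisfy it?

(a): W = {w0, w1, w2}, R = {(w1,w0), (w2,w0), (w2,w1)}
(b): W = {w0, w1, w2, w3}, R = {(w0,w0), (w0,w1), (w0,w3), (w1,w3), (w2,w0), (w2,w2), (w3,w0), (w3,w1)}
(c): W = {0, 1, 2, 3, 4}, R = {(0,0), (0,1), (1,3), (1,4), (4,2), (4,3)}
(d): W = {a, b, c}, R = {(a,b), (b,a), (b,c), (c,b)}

This is the axiom for seriality; its first-order frame correspondent is ∀x ∃y Rxy.
(a): fails — world w0 has no successor.
(b): satisfies the condition.
(c): fails — world 2 has no successor.
(d): satisfies the condition.
Valid on: (b), (d).

(b), (d)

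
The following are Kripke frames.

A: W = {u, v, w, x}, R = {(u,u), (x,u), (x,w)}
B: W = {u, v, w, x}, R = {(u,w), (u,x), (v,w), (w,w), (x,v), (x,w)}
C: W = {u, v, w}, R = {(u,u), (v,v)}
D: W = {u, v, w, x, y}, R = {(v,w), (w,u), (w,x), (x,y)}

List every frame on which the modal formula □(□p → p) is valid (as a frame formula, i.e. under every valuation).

C

Frame correspondent (Sahlqvist): ∀x ∀y (Rxy → Ryy) — i.e. shift-reflexivity.
A: fails — Rxw but not Rww.
B: fails — Rux but not Rxx.
C: holds.
D: fails — Rxy but not Ryy.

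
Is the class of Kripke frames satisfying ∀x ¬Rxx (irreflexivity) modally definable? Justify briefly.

Modal frame validity is preserved under surjective bounded morphisms.
The 3-cycle (worlds a,b,c with a→b→c→a) is irreflexive, and the map sending every world to a single reflexive point • is a surjective bounded morphism (forth: every edge maps to (•,•); back: every world has a successor). So any modal formula valid on the 3-cycle is also valid on the reflexive point, which is not irreflexive.
So the class is not modally definable.

No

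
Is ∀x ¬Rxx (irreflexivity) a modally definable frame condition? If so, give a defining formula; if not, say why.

No — not modally definable

Any modally definable frame class is closed under surjective bounded morphisms.
The 3-cycle (worlds s,t,u with s→t→u→s) is irreflexive, and the map sending every world to a single reflexive point • is a surjective bounded morphism (forth: every edge maps to (•,•); back: every world has a successor). So any modal formula valid on the 3-cycle is also valid on the reflexive point, which is not irreflexive.
So no modal formula (or set of formulas) defines exactly the irreflexive frames.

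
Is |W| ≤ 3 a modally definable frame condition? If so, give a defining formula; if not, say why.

Not definable by any modal formula

Any modally definable frame class is closed under disjoint unions.
Any modal formula valid on each of 4 disjoint one-world frames is valid on their disjoint union (validity is preserved under disjoint unions). Each one-world frame has |W|=1≤3, but the union has |W|=4.
So the class is not modally definable.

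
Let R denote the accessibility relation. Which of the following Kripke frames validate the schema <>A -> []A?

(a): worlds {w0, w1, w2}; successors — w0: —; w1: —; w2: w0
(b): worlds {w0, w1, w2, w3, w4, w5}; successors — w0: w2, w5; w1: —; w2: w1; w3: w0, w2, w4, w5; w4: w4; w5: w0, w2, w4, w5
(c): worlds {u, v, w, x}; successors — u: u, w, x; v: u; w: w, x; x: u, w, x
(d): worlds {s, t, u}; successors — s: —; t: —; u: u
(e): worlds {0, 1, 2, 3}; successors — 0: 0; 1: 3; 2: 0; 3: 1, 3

(a), (d)

Frame correspondent (Sahlqvist): forall x forall y forall z (Rxy & Rxz -> y = z) — i.e. partial functionality.
(a): satisfies the condition.
(b): fails — w0 sees both w2 and w5.
(c): fails — u sees both u and w.
(d): satisfies the condition.
(e): fails — 3 sees both 1 and 3.
Valid on: (a), (d).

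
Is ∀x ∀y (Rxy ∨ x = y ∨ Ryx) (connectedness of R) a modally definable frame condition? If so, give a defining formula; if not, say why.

No

Modal frame validity is preserved under disjoint unions.
Take 4 disjoint single-world reflexive frames: each is trivially connected, but their disjoint union has 4 worlds with no edge between distinct components, so it is not connected.
So no modal formula (or set of formulas) defines exactly the connected frames.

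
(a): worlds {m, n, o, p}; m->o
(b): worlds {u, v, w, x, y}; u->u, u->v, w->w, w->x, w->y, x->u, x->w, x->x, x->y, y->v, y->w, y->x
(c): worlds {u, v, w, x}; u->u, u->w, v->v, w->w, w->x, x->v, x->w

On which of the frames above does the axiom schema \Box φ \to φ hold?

none

Frame correspondent (Sahlqvist): \forall x Rxx — i.e. reflexivity.
(a): fails — world m does not see itself.
(b): fails — world v does not see itself.
(c): fails — world x does not see itself.
Valid on no frame.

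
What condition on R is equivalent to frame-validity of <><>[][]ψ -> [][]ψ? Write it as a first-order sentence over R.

forall x forall y forall z ((x R^2 y & x R^2 z) -> exists w (y R^2 w & z = w))

This is a Sahlqvist (Geach-type) schema ◇^2□^2ψ → □^2◇^0ψ.
First-order correspondent: forall x forall y forall z ((x R^2 y & x R^2 z) -> exists w (y R^2 w & z = w)).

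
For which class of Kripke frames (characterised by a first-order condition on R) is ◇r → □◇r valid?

This is the 5 axiom.
Its frame correspondent is the Euclidean property — ∀x ∀y ∀z (Rxy ∧ Rxz → Ryz).

The Euclidean property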